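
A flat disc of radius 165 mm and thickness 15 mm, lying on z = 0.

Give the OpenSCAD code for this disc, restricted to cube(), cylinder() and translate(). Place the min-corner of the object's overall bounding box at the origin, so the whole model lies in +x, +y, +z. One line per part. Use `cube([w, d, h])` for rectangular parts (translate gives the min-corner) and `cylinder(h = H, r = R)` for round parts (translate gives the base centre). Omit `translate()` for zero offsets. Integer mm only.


translate([165, 165, 0]) cylinder(h = 15, r = 165);


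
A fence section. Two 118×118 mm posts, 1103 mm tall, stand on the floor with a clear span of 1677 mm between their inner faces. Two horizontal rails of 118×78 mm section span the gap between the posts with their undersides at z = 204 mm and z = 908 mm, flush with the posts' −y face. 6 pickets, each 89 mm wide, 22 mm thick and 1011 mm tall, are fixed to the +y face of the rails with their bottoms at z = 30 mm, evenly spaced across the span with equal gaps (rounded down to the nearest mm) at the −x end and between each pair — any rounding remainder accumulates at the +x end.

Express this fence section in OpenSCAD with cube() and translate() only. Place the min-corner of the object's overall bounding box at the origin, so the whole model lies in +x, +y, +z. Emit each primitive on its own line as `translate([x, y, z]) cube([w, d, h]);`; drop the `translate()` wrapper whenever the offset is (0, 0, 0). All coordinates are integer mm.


cube([118, 118, 1103]);
translate([1795, 0, 0]) cube([118, 118, 1103]);
translate([118, 0, 204]) cube([1677, 118, 78]);
translate([118, 0, 908]) cube([1677, 118, 78]);
translate([281, 118, 30]) cube([89, 22, 1011]);
translate([533, 118, 30]) cube([89, 22, 1011]);
translate([785, 118, 30]) cube([89, 22, 1011]);
translate([1037, 118, 30]) cube([89, 22, 1011]);
translate([1289, 118, 30]) cube([89, 22, 1011]);
translate([1541, 118, 30]) cube([89, 22, 1011]);


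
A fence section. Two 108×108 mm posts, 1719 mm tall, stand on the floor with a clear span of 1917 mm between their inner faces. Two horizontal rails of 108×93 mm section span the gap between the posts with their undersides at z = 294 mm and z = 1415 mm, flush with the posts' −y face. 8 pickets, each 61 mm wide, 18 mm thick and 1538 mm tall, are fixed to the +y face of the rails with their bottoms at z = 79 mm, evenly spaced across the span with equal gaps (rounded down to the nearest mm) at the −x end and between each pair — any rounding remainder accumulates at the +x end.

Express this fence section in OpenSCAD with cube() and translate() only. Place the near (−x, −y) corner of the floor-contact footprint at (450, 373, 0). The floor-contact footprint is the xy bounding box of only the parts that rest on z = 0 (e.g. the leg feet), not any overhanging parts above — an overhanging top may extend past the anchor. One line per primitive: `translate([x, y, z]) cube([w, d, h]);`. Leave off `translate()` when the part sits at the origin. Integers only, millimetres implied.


translate([450, 373, 0]) cube([108, 108, 1719]);
translate([2475, 373, 0]) cube([108, 108, 1719]);
translate([558, 373, 294]) cube([1917, 108, 93]);
translate([558, 373, 1415]) cube([1917, 108, 93]);
translate([716, 481, 79]) cube([61, 18, 1538]);
translate([935, 481, 79]) cube([61, 18, 1538]);
translate([1154, 481, 79]) cube([61, 18, 1538]);
translate([1373, 481, 79]) cube([61, 18, 1538]);
translate([1592, 481, 79]) cube([61, 18, 1538]);
translate([1811, 481, 79]) cube([61, 18, 1538]);
translate([2030, 481, 79]) cube([61, 18, 1538]);
translate([2249, 481, 79]) cube([61, 18, 1538]);


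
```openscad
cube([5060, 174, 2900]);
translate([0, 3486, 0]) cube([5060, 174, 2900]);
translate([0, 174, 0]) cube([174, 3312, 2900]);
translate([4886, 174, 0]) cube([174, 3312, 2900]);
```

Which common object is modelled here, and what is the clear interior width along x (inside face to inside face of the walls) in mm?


A house (or room) frame. The interior width is 4712 mm.

Four 2900 mm walls enclosing a rectangle with no floor or roof — a room or house frame. Outside width is 5060 mm and wall thickness is 174 mm, so the interior width is 5060 − 2 × 174 = 4712 mm.


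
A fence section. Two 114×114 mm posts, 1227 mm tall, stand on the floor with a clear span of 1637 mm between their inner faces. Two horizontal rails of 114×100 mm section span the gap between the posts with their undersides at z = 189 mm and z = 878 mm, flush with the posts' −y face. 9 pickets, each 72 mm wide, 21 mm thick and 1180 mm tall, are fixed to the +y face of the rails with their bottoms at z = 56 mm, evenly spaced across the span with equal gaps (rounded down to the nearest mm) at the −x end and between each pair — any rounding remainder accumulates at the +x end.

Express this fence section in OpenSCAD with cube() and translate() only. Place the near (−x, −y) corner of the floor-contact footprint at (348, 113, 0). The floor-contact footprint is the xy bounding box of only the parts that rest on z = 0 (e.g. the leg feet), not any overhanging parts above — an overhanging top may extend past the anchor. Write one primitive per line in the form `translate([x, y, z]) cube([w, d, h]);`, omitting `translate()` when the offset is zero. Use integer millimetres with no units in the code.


translate([348, 113, 0]) cube([114, 114, 1227]);
translate([2099, 113, 0]) cube([114, 114, 1227]);
translate([462, 113, 189]) cube([1637, 114, 100]);
translate([462, 113, 878]) cube([1637, 114, 100]);
translate([560, 227, 56]) cube([72, 21, 1180]);
translate([730, 227, 56]) cube([72, 21, 1180]);
translate([900, 227, 56]) cube([72, 21, 1180]);
translate([1070, 227, 56]) cube([72, 21, 1180]);
translate([1240, 227, 56]) cube([72, 21, 1180]);
translate([1410, 227, 56]) cube([72, 21, 1180]);
translate([1580, 227, 56]) cube([72, 21, 1180]);
translate([1750, 227, 56]) cube([72, 21, 1180]);
translate([1920, 227, 56]) cube([72, 21, 1180]);


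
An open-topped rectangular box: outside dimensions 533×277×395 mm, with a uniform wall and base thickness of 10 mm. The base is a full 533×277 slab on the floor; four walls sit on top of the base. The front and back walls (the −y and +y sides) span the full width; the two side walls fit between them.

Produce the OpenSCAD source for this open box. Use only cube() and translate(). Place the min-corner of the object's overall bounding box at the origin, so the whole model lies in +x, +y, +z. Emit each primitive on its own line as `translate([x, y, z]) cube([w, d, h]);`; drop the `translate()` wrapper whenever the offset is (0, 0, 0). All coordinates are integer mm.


cube([533, 277, 10]);
translate([0, 0, 10]) cube([533, 10, 385]);
translate([0, 267, 10]) cube([533, 10, 385]);
translate([0, 10, 10]) cube([10, 257, 385]);
translate([523, 10, 10]) cube([10, 257, 385]);


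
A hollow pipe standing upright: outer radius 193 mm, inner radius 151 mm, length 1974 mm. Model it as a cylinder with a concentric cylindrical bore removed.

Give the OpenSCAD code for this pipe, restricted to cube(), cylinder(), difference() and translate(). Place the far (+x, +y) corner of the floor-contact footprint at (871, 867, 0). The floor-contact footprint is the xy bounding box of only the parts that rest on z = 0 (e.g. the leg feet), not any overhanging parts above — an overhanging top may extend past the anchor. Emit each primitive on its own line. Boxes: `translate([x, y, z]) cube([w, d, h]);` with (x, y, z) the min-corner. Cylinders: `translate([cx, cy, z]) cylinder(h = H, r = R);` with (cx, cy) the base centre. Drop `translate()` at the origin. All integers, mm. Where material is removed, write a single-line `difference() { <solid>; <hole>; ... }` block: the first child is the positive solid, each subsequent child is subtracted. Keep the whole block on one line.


difference() { translate([678, 674, 0]) cylinder(h = 1974, r = 193); translate([678, 674, 0]) cylinder(h = 1974, r = 151); }


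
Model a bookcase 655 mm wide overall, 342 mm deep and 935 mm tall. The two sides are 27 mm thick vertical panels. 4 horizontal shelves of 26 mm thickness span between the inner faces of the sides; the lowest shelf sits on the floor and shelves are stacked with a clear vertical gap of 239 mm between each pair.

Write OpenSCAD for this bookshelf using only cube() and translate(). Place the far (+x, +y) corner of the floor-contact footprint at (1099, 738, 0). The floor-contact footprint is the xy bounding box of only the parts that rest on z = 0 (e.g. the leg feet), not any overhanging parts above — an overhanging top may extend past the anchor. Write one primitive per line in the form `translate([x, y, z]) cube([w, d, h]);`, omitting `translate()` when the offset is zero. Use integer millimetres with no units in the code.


translate([444, 396, 0]) cube([27, 342, 935]);
translate([1072, 396, 0]) cube([27, 342, 935]);
translate([471, 396, 0]) cube([601, 342, 26]);
translate([471, 396, 265]) cube([601, 342, 26]);
translate([471, 396, 530]) cube([601, 342, 26]);
translate([471, 396, 795]) cube([601, 342, 26]);


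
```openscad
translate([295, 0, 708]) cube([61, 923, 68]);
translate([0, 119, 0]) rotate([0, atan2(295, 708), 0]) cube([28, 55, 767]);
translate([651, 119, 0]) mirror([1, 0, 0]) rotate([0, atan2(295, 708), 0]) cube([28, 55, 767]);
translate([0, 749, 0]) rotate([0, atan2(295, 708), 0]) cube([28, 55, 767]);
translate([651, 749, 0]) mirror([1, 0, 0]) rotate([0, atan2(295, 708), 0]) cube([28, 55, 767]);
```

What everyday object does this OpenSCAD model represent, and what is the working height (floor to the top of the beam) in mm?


A sawhorse. The overall height is 776 mm.

A beam across two mirrored pairs of raked legs — a sawhorse. The beam's underside is at z = 708 (matching the legs' vertical rise in atan2(295, 708)) and the beam is 68 mm tall, so its top is at 708 + 68 = 776 mm. The raked legs top out at the beam's underside, so that is the highest point.


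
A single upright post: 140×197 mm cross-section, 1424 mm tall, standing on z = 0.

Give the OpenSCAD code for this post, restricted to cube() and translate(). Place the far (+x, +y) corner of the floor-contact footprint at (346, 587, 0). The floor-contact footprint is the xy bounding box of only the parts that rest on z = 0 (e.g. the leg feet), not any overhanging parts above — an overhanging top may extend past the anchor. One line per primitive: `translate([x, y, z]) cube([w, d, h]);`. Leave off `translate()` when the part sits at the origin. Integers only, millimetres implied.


translate([206, 390, 0]) cube([140, 197, 1424]);


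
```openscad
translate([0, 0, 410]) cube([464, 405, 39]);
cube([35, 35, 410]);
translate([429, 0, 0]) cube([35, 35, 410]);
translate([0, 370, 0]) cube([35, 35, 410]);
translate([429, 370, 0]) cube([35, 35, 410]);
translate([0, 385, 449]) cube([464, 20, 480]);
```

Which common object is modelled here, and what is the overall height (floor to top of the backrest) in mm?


A chair. The overall height is 929 mm.

A slab on four corner posts with a tall panel at the back — a chair. The seat slab sits at z = 410 with thickness 39, and the 480 mm backrest starts at the seat top, so the overall height is 410 + 39 + 480 = 929 mm.


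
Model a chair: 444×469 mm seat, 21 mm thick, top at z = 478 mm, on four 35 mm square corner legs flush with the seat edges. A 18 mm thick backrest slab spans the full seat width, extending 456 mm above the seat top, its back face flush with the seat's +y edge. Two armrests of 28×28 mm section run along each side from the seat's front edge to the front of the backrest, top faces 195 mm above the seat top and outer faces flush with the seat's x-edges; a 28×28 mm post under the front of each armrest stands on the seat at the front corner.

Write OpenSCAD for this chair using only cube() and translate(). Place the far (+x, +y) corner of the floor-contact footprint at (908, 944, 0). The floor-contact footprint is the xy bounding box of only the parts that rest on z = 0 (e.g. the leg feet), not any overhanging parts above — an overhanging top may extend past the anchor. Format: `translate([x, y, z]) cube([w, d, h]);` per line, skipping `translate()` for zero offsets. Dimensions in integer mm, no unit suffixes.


translate([464, 475, 457]) cube([444, 469, 21]);
translate([464, 475, 0]) cube([35, 35, 457]);
translate([873, 475, 0]) cube([35, 35, 457]);
translate([464, 909, 0]) cube([35, 35, 457]);
translate([873, 909, 0]) cube([35, 35, 457]);
translate([464, 926, 478]) cube([444, 18, 456]);
translate([464, 475, 645]) cube([28, 451, 28]);
translate([880, 475, 645]) cube([28, 451, 28]);
translate([464, 475, 478]) cube([28, 28, 167]);
translate([880, 475, 478]) cube([28, 28, 167]);


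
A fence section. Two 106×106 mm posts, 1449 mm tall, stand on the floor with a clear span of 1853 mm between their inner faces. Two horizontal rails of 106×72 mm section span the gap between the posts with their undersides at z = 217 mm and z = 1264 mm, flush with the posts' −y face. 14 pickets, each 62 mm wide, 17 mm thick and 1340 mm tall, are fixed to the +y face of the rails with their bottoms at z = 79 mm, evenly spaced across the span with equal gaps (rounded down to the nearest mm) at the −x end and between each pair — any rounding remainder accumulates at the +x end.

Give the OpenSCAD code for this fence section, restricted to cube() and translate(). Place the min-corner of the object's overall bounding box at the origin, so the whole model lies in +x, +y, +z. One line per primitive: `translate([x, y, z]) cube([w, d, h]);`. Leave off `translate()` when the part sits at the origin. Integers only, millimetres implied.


cube([106, 106, 1449]);
translate([1959, 0, 0]) cube([106, 106, 1449]);
translate([106, 0, 217]) cube([1853, 106, 72]);
translate([106, 0, 1264]) cube([1853, 106, 72]);
translate([171, 106, 79]) cube([62, 17, 1340]);
translate([298, 106, 79]) cube([62, 17, 1340]);
translate([425, 106, 79]) cube([62, 17, 1340]);
translate([552, 106, 79]) cube([62, 17, 1340]);
translate([679, 106, 79]) cube([62, 17, 1340]);
translate([806, 106, 79]) cube([62, 17, 1340]);
translate([933, 106, 79]) cube([62, 17, 1340]);
translate([1060, 106, 79]) cube([62, 17, 1340]);
translate([1187, 106, 79]) cube([62, 17, 1340]);
translate([1314, 106, 79]) cube([62, 17, 1340]);
translate([1441, 106, 79]) cube([62, 17, 1340]);
translate([1568, 106, 79]) cube([62, 17, 1340]);
translate([1695, 106, 79]) cube([62, 17, 1340]);
translate([1822, 106, 79]) cube([62, 17, 1340]);


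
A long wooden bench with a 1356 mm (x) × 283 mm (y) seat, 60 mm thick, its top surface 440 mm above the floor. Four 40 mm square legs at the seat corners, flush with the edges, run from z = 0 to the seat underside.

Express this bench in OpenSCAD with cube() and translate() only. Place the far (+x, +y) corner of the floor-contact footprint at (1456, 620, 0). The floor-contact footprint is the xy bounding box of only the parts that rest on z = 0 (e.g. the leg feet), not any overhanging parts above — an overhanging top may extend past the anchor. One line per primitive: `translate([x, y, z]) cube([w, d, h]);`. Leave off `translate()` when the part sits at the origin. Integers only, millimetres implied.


translate([100, 337, 380]) cube([1356, 283, 60]);
translate([100, 337, 0]) cube([40, 40, 380]);
translate([100, 580, 0]) cube([40, 40, 380]);
translate([1416, 337, 0]) cube([40, 40, 380]);
translate([1416, 580, 0]) cube([40, 40, 380]);


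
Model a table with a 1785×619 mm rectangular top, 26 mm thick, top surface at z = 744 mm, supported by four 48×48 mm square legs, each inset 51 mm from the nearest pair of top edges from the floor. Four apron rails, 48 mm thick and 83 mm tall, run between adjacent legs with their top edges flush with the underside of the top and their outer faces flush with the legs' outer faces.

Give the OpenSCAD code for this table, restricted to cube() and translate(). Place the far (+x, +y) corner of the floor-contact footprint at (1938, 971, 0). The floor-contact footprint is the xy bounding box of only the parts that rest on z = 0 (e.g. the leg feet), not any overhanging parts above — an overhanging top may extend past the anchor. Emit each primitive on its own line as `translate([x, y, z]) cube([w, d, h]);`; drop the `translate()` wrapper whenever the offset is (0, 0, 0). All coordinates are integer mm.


translate([204, 403, 718]) cube([1785, 619, 26]);
translate([255, 454, 0]) cube([48, 48, 718]);
translate([1890, 454, 0]) cube([48, 48, 718]);
translate([255, 923, 0]) cube([48, 48, 718]);
translate([1890, 923, 0]) cube([48, 48, 718]);
translate([303, 454, 635]) cube([1587, 48, 83]);
translate([303, 923, 635]) cube([1587, 48, 83]);
translate([255, 502, 635]) cube([48, 421, 83]);
translate([1890, 502, 635]) cube([48, 421, 83]);


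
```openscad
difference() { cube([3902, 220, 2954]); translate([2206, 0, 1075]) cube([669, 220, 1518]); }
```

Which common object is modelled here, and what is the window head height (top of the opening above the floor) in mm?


A wall with a window opening. The window head height is 2593 mm.

A wall with a rectangular opening subtracted — a window. Sill at z = 1075, opening 1518 mm tall, so the head is at 1075 + 1518 = 2593 mm.


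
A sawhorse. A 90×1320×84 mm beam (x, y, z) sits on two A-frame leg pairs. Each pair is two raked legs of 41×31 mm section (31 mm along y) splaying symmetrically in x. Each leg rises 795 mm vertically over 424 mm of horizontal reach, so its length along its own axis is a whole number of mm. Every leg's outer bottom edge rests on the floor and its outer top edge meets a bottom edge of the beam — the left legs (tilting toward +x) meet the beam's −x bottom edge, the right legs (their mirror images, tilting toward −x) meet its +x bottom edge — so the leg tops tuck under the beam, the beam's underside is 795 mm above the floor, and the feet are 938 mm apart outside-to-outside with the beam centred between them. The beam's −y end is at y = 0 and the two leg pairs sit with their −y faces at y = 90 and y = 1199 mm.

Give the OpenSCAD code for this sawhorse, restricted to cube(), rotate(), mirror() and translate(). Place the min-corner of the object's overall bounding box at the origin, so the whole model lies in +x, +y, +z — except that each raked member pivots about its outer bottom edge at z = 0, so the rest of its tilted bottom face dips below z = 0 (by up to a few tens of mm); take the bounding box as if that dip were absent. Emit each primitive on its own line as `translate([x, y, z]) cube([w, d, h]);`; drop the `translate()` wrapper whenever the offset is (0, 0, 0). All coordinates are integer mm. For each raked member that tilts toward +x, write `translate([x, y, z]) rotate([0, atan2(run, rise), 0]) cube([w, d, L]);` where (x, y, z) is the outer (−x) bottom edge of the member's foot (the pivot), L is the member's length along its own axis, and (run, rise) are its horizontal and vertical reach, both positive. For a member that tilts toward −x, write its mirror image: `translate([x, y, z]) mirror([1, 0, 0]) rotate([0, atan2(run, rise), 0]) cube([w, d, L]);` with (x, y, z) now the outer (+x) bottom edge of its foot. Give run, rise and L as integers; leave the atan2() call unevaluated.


translate([424, 0, 795]) cube([90, 1320, 84]);
translate([0, 90, 0]) rotate([0, atan2(424, 795), 0]) cube([41, 31, 901]);
translate([938, 90, 0]) mirror([1, 0, 0]) rotate([0, atan2(424, 795), 0]) cube([41, 31, 901]);
translate([0, 1199, 0]) rotate([0, atan2(424, 795), 0]) cube([41, 31, 901]);
translate([938, 1199, 0]) mirror([1, 0, 0]) rotate([0, atan2(424, 795), 0]) cube([41, 31, 901]);


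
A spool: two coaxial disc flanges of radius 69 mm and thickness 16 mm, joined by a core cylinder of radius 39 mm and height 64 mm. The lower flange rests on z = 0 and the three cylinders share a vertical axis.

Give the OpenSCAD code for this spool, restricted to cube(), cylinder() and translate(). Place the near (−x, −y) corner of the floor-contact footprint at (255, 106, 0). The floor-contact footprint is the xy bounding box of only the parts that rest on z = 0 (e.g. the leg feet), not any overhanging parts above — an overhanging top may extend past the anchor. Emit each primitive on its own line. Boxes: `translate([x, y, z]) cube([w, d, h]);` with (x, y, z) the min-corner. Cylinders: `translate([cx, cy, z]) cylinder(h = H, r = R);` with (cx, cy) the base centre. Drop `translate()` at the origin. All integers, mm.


translate([324, 175, 0]) cylinder(h = 16, r = 69);
translate([324, 175, 16]) cylinder(h = 64, r = 39);
translate([324, 175, 80]) cylinder(h = 16, r = 69);


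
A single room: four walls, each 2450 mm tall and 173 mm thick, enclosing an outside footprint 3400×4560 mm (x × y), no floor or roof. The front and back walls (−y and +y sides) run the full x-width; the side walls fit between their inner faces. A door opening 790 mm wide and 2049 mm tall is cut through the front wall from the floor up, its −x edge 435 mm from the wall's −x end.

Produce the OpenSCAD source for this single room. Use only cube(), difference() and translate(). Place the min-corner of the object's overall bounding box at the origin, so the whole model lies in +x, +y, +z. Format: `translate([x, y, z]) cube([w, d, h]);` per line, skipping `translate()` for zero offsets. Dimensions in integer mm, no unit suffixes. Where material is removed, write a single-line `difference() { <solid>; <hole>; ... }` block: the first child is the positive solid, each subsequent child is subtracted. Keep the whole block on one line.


difference() { cube([3400, 173, 2450]); translate([435, 0, 0]) cube([790, 173, 2049]); }
translate([0, 4387, 0]) cube([3400, 173, 2450]);
translate([0, 173, 0]) cube([173, 4214, 2450]);
translate([3227, 173, 0]) cube([173, 4214, 2450]);


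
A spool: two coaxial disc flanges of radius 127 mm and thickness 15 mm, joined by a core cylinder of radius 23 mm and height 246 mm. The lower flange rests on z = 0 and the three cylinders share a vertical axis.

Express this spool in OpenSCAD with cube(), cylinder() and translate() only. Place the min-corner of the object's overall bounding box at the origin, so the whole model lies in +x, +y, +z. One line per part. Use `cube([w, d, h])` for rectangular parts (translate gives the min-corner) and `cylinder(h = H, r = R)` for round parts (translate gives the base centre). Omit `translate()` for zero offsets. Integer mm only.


translate([127, 127, 0]) cylinder(h = 15, r = 127);
translate([127, 127, 15]) cylinder(h = 246, r = 23);
translate([127, 127, 261]) cylinder(h = 15, r = 127);


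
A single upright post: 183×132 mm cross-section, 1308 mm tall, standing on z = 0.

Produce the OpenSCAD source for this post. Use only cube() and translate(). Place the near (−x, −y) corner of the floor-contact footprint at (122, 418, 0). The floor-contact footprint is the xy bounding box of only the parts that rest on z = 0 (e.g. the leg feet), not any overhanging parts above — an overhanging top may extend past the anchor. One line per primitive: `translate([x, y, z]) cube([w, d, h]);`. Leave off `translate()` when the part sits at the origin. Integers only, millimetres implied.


translate([122, 418, 0]) cube([183, 132, 1308]);


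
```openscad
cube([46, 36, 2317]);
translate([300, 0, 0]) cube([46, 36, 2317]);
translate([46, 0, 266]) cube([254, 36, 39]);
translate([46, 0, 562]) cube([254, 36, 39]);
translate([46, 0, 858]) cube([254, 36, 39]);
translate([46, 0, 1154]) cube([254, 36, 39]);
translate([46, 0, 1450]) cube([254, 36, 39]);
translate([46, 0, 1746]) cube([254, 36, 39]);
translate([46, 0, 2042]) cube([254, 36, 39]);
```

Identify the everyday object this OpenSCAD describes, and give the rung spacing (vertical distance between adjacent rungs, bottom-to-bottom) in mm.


A ladder. The rung spacing is 296 mm.

Two tall 46×36 posts with 7 short bars between them — a ladder. Adjacent rungs sit at z = 266 and z = 562, so the spacing is 562 − 266 = 296 mm.


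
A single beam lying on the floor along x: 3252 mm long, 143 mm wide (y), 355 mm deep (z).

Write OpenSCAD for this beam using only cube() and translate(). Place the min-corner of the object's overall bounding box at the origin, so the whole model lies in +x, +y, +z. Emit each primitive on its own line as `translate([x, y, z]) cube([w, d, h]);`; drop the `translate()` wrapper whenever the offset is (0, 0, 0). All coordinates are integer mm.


cube([3252, 143, 355]);


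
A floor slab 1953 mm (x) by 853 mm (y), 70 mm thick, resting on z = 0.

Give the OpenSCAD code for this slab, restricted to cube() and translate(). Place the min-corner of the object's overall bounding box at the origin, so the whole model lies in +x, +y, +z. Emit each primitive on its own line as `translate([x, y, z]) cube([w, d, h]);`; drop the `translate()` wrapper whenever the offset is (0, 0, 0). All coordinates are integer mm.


cube([1953, 853, 70]);


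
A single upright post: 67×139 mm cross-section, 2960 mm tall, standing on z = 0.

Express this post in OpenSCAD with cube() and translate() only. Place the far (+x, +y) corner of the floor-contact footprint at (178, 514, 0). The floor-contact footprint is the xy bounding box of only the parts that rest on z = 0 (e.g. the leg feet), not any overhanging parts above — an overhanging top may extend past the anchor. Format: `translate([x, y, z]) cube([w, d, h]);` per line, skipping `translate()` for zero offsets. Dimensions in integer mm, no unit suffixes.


translate([111, 375, 0]) cube([67, 139, 2960]);


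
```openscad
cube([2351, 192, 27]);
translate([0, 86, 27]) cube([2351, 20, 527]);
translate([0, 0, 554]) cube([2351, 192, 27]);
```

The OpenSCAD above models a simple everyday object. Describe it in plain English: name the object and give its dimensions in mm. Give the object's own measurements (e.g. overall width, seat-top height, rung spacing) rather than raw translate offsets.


An I-beam lying along x, 2351 mm long. Overall section height 581 mm. Two flanges 192 mm wide (y) and 27 mm thick, one on the floor and one at the top; a web 20 mm thick runs between them, centred on the flange width.


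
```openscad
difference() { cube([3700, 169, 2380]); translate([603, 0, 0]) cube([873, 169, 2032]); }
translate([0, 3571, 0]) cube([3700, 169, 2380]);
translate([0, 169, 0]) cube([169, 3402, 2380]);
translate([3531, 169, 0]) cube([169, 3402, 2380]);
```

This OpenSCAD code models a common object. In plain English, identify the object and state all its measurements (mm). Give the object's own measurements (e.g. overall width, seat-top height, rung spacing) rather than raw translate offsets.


A single room: four walls, each 2380 mm tall and 169 mm thick, enclosing an outside footprint 3700×3740 mm (x × y), no floor or roof. The front and back walls (−y and +y sides) run the full x-width; the side walls fit between their inner faces. A door opening 873 mm wide and 2032 mm tall is cut through the front wall from the floor up, its −x edge 603 mm from the wall's −x end.


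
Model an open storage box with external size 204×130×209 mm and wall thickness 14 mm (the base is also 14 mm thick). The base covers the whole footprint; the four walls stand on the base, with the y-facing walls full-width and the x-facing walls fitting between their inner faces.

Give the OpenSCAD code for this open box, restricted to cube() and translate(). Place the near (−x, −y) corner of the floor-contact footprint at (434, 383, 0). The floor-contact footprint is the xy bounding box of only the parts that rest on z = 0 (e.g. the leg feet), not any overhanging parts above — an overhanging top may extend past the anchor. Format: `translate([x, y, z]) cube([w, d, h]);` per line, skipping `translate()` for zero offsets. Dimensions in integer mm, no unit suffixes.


translate([434, 383, 0]) cube([204, 130, 14]);
translate([434, 383, 14]) cube([204, 14, 195]);
translate([434, 499, 14]) cube([204, 14, 195]);
translate([434, 397, 14]) cube([14, 102, 195]);
translate([624, 397, 14]) cube([14, 102, 195]);


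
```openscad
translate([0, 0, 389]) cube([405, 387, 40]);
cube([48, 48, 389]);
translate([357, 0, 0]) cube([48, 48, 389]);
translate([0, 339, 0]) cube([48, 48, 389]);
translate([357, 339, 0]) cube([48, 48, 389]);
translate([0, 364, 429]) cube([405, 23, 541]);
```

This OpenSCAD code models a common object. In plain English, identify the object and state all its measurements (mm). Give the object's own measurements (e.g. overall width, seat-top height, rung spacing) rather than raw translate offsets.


A chair. The seat is a 405×387×40 mm slab with its top at z = 429 mm, on four 48×48 mm corner legs (flush with the seat edges, standing on z = 0). A flat backrest 23 mm thick, 541 mm tall, spans the full seat width and rises from the seat top along its +y edge, rear face flush with the rear of the seat.


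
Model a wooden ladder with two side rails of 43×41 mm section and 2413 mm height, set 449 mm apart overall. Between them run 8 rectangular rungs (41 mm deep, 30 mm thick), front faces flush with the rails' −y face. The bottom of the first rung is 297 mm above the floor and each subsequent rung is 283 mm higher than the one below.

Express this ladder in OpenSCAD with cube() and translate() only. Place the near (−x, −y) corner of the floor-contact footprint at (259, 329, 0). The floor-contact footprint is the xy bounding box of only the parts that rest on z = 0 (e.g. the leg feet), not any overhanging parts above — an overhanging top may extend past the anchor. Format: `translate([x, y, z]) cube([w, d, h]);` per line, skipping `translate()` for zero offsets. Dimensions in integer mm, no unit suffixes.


translate([259, 329, 0]) cube([43, 41, 2413]);
translate([665, 329, 0]) cube([43, 41, 2413]);
translate([302, 329, 297]) cube([363, 41, 30]);
translate([302, 329, 580]) cube([363, 41, 30]);
translate([302, 329, 863]) cube([363, 41, 30]);
translate([302, 329, 1146]) cube([363, 41, 30]);
translate([302, 329, 1429]) cube([363, 41, 30]);
translate([302, 329, 1712]) cube([363, 41, 30]);
translate([302, 329, 1995]) cube([363, 41, 30]);
translate([302, 329, 2278]) cube([363, 41, 30]);


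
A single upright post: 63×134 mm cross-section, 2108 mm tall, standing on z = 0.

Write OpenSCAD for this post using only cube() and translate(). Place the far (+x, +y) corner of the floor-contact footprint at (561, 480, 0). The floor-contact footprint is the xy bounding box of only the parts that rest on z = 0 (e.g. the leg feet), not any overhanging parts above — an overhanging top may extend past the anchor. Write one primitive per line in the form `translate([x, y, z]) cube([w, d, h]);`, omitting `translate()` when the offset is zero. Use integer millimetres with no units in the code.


translate([498, 346, 0]) cube([63, 134, 2108]);


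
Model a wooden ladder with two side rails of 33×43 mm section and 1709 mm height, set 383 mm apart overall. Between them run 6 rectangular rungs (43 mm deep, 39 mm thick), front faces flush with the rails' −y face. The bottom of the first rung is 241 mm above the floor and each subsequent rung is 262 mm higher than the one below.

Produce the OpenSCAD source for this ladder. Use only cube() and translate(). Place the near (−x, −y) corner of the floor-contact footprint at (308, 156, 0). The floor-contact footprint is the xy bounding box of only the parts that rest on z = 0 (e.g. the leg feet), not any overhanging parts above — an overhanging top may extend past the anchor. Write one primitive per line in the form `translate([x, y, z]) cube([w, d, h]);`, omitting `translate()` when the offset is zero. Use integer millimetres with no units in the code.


// rung span = 383 - 2*33 = 317
// rung[k] z = 241 + k*262
translate([308, 156, 0]) cube([33, 43, 1709]);
translate([658, 156, 0]) cube([33, 43, 1709]);
translate([341, 156, 241]) cube([317, 43, 39]);
translate([341, 156, 503]) cube([317, 43, 39]);
translate([341, 156, 765]) cube([317, 43, 39]);
translate([341, 156, 1027]) cube([317, 43, 39]);
translate([341, 156, 1289]) cube([317, 43, 39]);
translate([341, 156, 1551]) cube([317, 43, 39]);


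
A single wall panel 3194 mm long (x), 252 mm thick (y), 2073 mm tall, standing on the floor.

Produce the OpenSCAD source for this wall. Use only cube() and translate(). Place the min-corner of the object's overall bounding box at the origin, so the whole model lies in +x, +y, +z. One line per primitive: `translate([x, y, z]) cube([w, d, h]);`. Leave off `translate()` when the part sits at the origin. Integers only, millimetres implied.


cube([3194, 252, 2073]);


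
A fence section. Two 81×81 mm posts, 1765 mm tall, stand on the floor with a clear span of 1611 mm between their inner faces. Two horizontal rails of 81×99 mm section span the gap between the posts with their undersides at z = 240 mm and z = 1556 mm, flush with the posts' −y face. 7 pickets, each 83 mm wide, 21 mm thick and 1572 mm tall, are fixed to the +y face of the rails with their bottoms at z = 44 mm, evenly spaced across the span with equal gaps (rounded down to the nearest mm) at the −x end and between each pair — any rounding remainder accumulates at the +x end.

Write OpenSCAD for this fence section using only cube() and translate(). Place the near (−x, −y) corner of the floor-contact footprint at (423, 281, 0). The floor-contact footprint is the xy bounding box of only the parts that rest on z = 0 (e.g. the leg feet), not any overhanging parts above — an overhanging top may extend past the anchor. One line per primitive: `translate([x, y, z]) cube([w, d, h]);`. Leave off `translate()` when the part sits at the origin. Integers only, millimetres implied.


translate([423, 281, 0]) cube([81, 81, 1765]);
translate([2115, 281, 0]) cube([81, 81, 1765]);
translate([504, 281, 240]) cube([1611, 81, 99]);
translate([504, 281, 1556]) cube([1611, 81, 99]);
translate([632, 362, 44]) cube([83, 21, 1572]);
translate([843, 362, 44]) cube([83, 21, 1572]);
translate([1054, 362, 44]) cube([83, 21, 1572]);
translate([1265, 362, 44]) cube([83, 21, 1572]);
translate([1476, 362, 44]) cube([83, 21, 1572]);
translate([1687, 362, 44]) cube([83, 21, 1572]);
translate([1898, 362, 44]) cube([83, 21, 1572]);


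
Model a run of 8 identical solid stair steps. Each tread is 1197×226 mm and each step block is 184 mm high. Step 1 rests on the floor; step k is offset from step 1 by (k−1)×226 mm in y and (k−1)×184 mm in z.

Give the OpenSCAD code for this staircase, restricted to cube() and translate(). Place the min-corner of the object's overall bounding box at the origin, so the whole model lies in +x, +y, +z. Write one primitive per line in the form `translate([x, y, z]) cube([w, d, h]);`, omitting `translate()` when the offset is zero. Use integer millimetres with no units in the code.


cube([1197, 226, 184]);
translate([0, 226, 184]) cube([1197, 226, 184]);
translate([0, 452, 368]) cube([1197, 226, 184]);
translate([0, 678, 552]) cube([1197, 226, 184]);
translate([0, 904, 736]) cube([1197, 226, 184]);
translate([0, 1130, 920]) cube([1197, 226, 184]);
translate([0, 1356, 1104]) cube([1197, 226, 184]);
translate([0, 1582, 1288]) cube([1197, 226, 184]);


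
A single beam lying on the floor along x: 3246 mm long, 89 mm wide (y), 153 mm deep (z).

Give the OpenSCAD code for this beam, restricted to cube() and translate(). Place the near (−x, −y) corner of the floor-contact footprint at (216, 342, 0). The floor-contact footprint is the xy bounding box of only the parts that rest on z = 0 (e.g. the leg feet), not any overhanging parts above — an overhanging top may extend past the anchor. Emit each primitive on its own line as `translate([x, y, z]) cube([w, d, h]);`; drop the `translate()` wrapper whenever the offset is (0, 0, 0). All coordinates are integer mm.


translate([216, 342, 0]) cube([3246, 89, 153]);


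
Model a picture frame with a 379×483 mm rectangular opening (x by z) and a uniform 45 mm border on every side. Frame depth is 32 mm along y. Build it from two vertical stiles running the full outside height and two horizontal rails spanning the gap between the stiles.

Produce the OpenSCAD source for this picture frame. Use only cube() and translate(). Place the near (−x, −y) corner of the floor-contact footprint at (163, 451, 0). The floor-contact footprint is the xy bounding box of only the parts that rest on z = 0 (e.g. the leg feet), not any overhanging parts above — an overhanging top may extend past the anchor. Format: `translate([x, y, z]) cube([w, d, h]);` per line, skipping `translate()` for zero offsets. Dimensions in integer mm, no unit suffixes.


translate([163, 451, 0]) cube([45, 32, 573]);
translate([587, 451, 0]) cube([45, 32, 573]);
translate([208, 451, 0]) cube([379, 32, 45]);
translate([208, 451, 528]) cube([379, 32, 45]);


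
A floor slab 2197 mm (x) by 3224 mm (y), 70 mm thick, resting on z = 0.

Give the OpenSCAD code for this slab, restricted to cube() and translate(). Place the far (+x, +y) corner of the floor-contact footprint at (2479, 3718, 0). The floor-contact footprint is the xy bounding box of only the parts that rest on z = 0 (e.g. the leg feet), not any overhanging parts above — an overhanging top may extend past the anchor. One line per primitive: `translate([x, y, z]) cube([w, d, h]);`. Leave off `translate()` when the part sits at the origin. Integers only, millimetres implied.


translate([282, 494, 0]) cube([2197, 3224, 70]);


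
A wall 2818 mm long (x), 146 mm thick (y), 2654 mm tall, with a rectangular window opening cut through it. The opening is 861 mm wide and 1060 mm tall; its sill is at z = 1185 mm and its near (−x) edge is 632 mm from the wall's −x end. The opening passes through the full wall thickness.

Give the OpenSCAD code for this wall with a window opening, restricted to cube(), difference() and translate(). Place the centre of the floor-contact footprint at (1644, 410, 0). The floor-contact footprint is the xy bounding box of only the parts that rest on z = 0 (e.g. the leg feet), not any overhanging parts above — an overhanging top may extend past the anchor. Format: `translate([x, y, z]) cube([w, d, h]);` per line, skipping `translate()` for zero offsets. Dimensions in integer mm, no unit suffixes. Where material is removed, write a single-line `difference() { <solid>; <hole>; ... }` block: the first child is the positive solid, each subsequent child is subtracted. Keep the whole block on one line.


difference() { translate([235, 337, 0]) cube([2818, 146, 2654]); translate([867, 337, 1185]) cube([861, 146, 1060]); }


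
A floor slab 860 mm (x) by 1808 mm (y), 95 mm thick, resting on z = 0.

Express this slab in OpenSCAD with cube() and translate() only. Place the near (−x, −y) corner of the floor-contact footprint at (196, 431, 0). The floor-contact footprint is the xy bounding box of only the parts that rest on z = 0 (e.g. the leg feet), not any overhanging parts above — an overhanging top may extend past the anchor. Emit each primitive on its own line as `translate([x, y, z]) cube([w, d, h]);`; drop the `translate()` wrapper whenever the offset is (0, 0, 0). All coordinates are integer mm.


translate([196, 431, 0]) cube([860, 1808, 95]);


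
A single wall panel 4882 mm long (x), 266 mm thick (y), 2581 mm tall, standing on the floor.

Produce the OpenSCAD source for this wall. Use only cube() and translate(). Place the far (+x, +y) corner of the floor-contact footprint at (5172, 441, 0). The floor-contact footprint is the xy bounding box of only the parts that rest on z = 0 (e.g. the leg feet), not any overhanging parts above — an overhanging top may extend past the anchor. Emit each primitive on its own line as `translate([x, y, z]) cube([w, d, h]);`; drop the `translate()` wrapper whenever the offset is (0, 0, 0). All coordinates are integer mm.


translate([290, 175, 0]) cube([4882, 266, 2581]);


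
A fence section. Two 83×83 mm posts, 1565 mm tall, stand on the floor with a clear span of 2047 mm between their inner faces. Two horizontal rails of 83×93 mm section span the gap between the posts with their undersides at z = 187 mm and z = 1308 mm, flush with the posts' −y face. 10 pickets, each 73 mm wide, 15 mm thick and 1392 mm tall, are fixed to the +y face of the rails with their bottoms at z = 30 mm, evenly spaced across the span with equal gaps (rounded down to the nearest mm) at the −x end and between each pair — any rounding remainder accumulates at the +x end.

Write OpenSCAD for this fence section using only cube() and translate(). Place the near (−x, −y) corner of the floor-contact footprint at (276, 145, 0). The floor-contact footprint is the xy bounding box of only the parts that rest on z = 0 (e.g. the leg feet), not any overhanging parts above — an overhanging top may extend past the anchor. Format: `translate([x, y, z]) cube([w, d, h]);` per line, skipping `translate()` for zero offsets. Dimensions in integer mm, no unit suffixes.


translate([276, 145, 0]) cube([83, 83, 1565]);
translate([2406, 145, 0]) cube([83, 83, 1565]);
translate([359, 145, 187]) cube([2047, 83, 93]);
translate([359, 145, 1308]) cube([2047, 83, 93]);
translate([478, 228, 30]) cube([73, 15, 1392]);
translate([670, 228, 30]) cube([73, 15, 1392]);
translate([862, 228, 30]) cube([73, 15, 1392]);
translate([1054, 228, 30]) cube([73, 15, 1392]);
translate([1246, 228, 30]) cube([73, 15, 1392]);
translate([1438, 228, 30]) cube([73, 15, 1392]);
translate([1630, 228, 30]) cube([73, 15, 1392]);
translate([1822, 228, 30]) cube([73, 15, 1392]);
translate([2014, 228, 30]) cube([73, 15, 1392]);
translate([2206, 228, 30]) cube([73, 15, 1392]);
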